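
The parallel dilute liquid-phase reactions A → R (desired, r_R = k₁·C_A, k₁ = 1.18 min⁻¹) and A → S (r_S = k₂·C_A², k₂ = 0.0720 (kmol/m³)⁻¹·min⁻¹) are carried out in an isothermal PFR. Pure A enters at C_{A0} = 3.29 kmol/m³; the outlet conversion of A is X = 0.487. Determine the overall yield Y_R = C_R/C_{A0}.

0.423

C_A = C_{A0}(1−X) = 1.688 kmol/m³.
Along a PFR/batch, dC_R/dC_A = −r_R/(r_R+r_S) = −k₁/(k₁+k₂·C_A).
Integrating from C_{A0} to C_A: C_R = (1.18/0.0720)·ln[(1.18+0.0720·3.29)/(1.18+0.0720·1.69)] = 16.39·ln(1.417/1.302) = 1.392 kmol/m³.
Y_R = C_R/C_{A0} = 1.392/3.29 = 0.423.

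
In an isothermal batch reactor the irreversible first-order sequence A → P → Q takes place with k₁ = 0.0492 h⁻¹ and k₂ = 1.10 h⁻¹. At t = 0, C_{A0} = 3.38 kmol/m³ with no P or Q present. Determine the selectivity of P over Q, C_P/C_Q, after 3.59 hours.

0.310

Solving the coupled first-order balances gives C_P(t) = [k₁/(k₂−k₁)]·C_{A0}·(e^(−k₁t) − e^(−k₂t)).
e^(−k₁t) = e^(−0.0492×3.59) = e^(−0.1766) = 0.8381; e^(−k₂t) = e^(−3.949) = 0.01927.
C_P = 0.0492×3.38/(1.10−0.0492) × (0.8381−0.01927) = 0.1583×0.8188 = 0.1296 kmol/m³.
C_A = C_{A0}e^(−k₁t) = 2.833 kmol/m³, so C_Q = C_{A0}−C_A−C_P = 0.4177 kmol/m³; C_P/C_Q = 0.310.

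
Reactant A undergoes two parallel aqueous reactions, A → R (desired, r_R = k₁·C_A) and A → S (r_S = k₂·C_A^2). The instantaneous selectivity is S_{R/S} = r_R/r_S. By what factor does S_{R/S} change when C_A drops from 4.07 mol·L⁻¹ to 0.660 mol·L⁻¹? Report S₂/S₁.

6.17

S_{R/S} = (k₁/k₂)·C_A⁻¹, so S₂/S₁ = (C_{A,2}/C_{A,1})⁻¹.
= 4.07/0.660 = 6.17.
Selectivity toward R rises as C_A falls — low-concentration operation is favoured.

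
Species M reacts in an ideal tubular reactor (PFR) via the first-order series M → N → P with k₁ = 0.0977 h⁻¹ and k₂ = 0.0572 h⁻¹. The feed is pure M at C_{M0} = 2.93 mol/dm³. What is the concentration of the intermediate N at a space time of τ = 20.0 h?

1.25 mol/dm³

For first-order series with pure M initially, C_N(τ) = k₁C_{M0}/(k₂−k₁)·(e^(−k₁τ) − e^(−k₂τ)).
e^(−k₁τ) = e^(−0.0977×20.0) = e^(−1.954) = 0.1417; e^(−k₂τ) = e^(−1.144) = 0.3185.
C_N = 0.0977×2.93/(0.0572−0.0977) × (0.1417−0.3185) = (-7.068)×(-0.1768) = 1.250 mol/dm³.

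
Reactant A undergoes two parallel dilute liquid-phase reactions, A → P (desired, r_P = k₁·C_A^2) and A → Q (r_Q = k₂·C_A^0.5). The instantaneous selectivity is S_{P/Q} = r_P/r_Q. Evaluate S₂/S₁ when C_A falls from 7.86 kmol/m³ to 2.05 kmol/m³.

S_{P/Q} = (k₁/k₂)·C_A^1.5, so S₂/S₁ = (C_{A,2}/C_{A,1})^1.5.
= (2.05/7.86)^1.5 = (0.2608)^1.5 = 0.133.
Selectivity toward P falls as C_A falls — high-concentration operation is favoured.

0.133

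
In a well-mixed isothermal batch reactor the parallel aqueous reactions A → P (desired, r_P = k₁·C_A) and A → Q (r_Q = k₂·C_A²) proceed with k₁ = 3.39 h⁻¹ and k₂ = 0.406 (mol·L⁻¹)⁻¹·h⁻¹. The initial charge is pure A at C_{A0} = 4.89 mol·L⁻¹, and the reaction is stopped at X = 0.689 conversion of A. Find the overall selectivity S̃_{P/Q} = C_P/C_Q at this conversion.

2.67

C_A = C_{A0}(1−X) = 1.521 mol·L⁻¹.
Along a PFR/batch, dC_P/dC_A = −r_P/(r_P+r_Q) = −k₁/(k₁+k₂·C_A).
Integrating from C_{A0} to C_A: C_P = (3.39/0.406)·ln[(3.39+0.406·4.89)/(3.39+0.406·1.52)] = 8.350·ln(5.375/4.007) = 2.452 mol·L⁻¹.
C_Q = (C_{A0}−C_A)−C_P = 0.9171 mol·L⁻¹; S̃_{P/Q} = 2.452/0.9171 = 2.67.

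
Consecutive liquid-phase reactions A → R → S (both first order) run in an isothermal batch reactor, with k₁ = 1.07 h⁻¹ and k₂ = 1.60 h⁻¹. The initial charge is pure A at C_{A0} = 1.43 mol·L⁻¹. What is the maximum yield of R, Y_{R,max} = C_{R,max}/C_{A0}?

0.297

Evaluating C_R at t_opt = ln(k₂/k₁)/(k₂−k₁) gives C_{R,max}/C_{A0} = (k₁/k₂)^[k₂/(k₂−k₁)].
= (1.07/1.60)^(1.60/(1.60−1.07)) = (0.6687)^(3.019) = 0.2968.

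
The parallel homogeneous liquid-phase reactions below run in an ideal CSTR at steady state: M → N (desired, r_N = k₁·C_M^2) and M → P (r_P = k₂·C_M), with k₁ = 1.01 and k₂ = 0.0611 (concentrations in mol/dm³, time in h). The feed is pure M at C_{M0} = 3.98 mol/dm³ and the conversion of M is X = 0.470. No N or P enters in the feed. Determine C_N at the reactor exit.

Exit C_M = C_{M0}(1−X) = 3.98×0.530 = 2.109 mol/dm³.
Rates in a CSTR are evaluated at the outlet concentration: r_N = 1.01×2.109^2 = 4.494, r_P = 0.0611×2.109 = 0.1289.
Fraction of consumed M going to N: r_N/(r_N+r_P) = 0.9721.
C_N = 0.9721·C_{M0}·X = 0.9721×3.98×0.470 = 1.82 mol/dm³.

1.82 mol/dm³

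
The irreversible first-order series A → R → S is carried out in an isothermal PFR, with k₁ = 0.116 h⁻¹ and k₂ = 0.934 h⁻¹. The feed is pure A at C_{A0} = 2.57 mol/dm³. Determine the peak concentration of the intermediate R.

At the optimum, C_{R,max}/C_{A0} = (k₁/k₂)^[k₂/(k₂−k₁)].
= (0.116/0.934)^(0.934/(0.934−0.116)) = (0.1242)^(1.142) = 0.09239.
C_{R,max} = 0.09239×2.57 = 0.237 mol/dm³.

0.237 mol/dm³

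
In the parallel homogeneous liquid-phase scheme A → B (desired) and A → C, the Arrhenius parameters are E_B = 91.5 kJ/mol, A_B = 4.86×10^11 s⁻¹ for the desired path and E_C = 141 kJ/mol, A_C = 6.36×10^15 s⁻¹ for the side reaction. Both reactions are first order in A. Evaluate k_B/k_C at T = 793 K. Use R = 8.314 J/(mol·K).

With equal orders, S_{B/C} = k_B/k_C = (A_B/A_C)·exp[(E_C−E_B)/(RT)].
(E_C−E_B)/(RT) = (141−91.5)×10³/(8.314×793) = 49500/6593 = 7.508.
k_B/k_C = (4.86×10^11/6.36×10^15)·exp(7.508) = 7.642×10^-5 × 1822 = 0.139.

0.139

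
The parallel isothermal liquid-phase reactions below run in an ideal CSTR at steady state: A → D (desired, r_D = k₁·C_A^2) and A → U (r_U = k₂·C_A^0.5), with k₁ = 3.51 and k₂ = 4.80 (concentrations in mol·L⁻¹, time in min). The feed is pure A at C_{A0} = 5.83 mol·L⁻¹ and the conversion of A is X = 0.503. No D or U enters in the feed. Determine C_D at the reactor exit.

Exit C_A = C_{A0}(1−X) = 5.83×0.497 = 2.898 mol·L⁻¹.
In a CSTR the entire volume is at exit conditions, so r_D = 3.51×2.898^2 = 29.47 and r_U = 4.80×2.898^0.5 = 8.171.
Fraction of consumed A going to D: r_D/(r_D+r_U) = 0.7829.
C_D = 0.7829·C_{A0}·X = 0.7829×5.83×0.503 = 2.30 mol·L⁻¹.

2.30 mol·L⁻¹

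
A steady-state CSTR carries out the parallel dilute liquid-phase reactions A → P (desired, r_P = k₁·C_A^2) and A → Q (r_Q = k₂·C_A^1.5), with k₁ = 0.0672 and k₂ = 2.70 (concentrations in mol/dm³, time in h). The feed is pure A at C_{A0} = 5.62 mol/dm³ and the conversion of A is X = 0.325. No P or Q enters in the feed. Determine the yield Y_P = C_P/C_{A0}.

Exit C_A = C_{A0}(1−X) = 5.62×0.675 = 3.794 mol/dm³.
In a CSTR the entire volume is at exit conditions, so r_P = 0.0672×3.794^2 = 0.9671 and r_Q = 2.70×3.794^1.5 = 19.95.
Fraction of consumed A going to P: r_P/(r_P+r_Q) = 0.04623.
C_P = 0.04623·C_{A0}·X = 0.04623×5.62×0.325 = 0.0844 mol/dm³; Y_P = C_P/C_{A0} = 0.0150.

0.0150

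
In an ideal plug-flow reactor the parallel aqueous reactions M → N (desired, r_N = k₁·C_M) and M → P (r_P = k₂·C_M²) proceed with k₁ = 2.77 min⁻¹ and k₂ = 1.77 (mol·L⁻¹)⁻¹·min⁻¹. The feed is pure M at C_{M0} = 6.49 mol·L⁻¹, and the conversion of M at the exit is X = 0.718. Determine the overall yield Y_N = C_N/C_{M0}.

0.208

C_M = C_{M0}(1−X) = 1.830 mol·L⁻¹.
Along a PFR/batch, dC_N/dC_M = −r_N/(r_N+r_P) = −k₁/(k₁+k₂·C_M).
Integrating from C_{M0} to C_M: C_N = (2.77/1.77)·ln[(2.77+1.77·6.49)/(2.77+1.77·1.83)] = 1.565·ln(14.26/6.009) = 1.352 mol·L⁻¹.
Y_N = C_N/C_{M0} = 1.352/6.49 = 0.208.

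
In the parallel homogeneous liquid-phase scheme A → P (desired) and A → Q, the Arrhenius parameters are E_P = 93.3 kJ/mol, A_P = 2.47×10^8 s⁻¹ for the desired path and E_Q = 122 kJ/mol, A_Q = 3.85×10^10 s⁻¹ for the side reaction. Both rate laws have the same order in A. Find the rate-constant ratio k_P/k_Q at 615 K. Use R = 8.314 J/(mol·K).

With equal orders, S_{P/Q} = k_P/k_Q = (A_P/A_Q)·exp[(E_Q−E_P)/(RT)].
(E_Q−E_P)/(RT) = (122−93.3)×10³/(8.314×615) = 28700/5113 = 5.613.
k_P/k_Q = (2.47×10^8/3.85×10^10)·exp(5.613) = 0.006416 × 274.0 = 1.76.
Since E_P < E_Q, lowering the temperature improves selectivity toward P.

1.76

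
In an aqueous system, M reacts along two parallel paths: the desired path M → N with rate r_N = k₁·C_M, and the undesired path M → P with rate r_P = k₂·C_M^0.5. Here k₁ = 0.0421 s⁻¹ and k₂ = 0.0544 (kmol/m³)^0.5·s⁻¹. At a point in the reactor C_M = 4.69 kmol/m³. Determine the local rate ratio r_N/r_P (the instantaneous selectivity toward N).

1.68

S_{N/P} = r_N/r_P = (k₁·C_M)/(k₂·C_M^0.5) = (k₁/k₂)·C_M^0.5.
= (0.0421×4.690) / (0.0544×4.690^0.5) = 0.1974/0.1178 = 1.68.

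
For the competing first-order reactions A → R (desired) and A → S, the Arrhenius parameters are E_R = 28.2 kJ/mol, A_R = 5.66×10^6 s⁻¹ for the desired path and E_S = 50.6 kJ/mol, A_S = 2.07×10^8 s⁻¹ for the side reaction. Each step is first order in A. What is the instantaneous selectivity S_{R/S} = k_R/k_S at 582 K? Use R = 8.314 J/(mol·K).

Since both paths have the same order in A, the concentration cancels and S_{R/S} = k_R/k_S = (A_R/A_S)·exp[(E_S−E_R)/(RT)].
(E_S−E_R)/(RT) = (50.6−28.2)×10³/(8.314×582) = 22400/4839 = 4.629.
k_R/k_S = (5.66×10^6/2.07×10^8)·exp(4.629) = 0.02734 × 102.4 = 2.80.

2.80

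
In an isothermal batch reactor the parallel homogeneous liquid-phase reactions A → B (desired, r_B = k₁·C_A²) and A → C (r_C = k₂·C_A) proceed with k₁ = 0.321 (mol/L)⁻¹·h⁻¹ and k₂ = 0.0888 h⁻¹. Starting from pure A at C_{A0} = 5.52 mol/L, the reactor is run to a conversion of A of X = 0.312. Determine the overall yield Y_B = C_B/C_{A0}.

C_A = C_{A0}(1−X) = 3.798 mol/L.
Along a PFR/batch, dC_C/dC_A = −r_C/(r_B+r_C) = −k₂/(k₂+k₁·C_A).
Integrating from C_{A0} to C_A: C_C = (0.0888/0.321)·ln[(0.0888+0.321·5.52)/(0.0888+0.321·3.80)] = 0.2766·ln(1.861/1.308) = 0.09753 mol/L.
Then C_B = (C_{A0}−C_A) − C_C = 1.722 − 0.09753 = 1.625 mol/L.
Y_B = C_B/C_{A0} = 1.625/5.52 = 0.294.

0.294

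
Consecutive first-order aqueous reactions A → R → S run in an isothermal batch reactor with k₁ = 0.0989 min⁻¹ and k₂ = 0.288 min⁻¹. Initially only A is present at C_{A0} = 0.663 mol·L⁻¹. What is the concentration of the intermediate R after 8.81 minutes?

For first-order series with pure A initially, C_R(t) = k₁C_{A0}/(k₂−k₁)·(e^(−k₁t) − e^(−k₂t)).
e^(−k₁t) = e^(−0.0989×8.81) = e^(−0.8713) = 0.4184; e^(−k₂t) = e^(−2.537) = 0.07908.
C_R = 0.0989×0.663/(0.288−0.0989) × (0.4184−0.07908) = 0.3468×0.3393 = 0.1177 mol·L⁻¹.

0.118 mol·L⁻¹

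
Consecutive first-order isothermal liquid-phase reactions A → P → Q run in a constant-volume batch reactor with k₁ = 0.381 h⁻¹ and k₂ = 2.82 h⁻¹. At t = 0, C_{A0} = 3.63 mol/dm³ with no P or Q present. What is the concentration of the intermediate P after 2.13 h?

Solving the coupled first-order balances gives C_P(t) = [k₁/(k₂−k₁)]·C_{A0}·(e^(−k₁t) − e^(−k₂t)).
e^(−k₁t) = e^(−0.381×2.13) = e^(−0.8115) = 0.4442; e^(−k₂t) = e^(−6.007) = 0.002462.
C_P = 0.381×3.63/(2.82−0.381) × (0.4442−0.002462) = 0.5670×0.4417 = 0.2505 mol/dm³.

0.250 mol/dm³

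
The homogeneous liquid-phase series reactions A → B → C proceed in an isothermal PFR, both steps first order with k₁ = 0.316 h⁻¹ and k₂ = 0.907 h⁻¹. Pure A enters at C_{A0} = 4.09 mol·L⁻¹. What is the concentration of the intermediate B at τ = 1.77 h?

Solving the coupled first-order balances gives C_B(τ) = [k₁/(k₂−k₁)]·C_{A0}·(e^(−k₁τ) − e^(−k₂τ)).
e^(−k₁τ) = e^(−0.316×1.77) = e^(−0.5593) = 0.5716; e^(−k₂τ) = e^(−1.605) = 0.2008.
C_B = 0.316×4.09/(0.907−0.316) × (0.5716−0.2008) = 2.187×0.3708 = 0.8109 mol·L⁻¹.

0.811 mol·L⁻¹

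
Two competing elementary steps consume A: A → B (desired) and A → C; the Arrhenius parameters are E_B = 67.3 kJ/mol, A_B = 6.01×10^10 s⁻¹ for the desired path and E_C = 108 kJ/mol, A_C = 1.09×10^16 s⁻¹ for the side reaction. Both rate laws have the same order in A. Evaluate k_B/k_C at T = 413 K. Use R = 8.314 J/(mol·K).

0.775

k_B/k_C = (A_B/A_C)·exp[−(E_B−E_C)/(RT)] = (A_B/A_C)·exp[(E_C−E_B)/(RT)].
(E_C−E_B)/(RT) = (108−67.3)×10³/(8.314×413) = 40700/3434 = 11.85.
k_B/k_C = (6.01×10^10/1.09×10^16)·exp(11.85) = 5.514×10^-6 × 1.405×10^5 = 0.775.
Since E_B < E_C, lowering the temperature improves selectivity toward B.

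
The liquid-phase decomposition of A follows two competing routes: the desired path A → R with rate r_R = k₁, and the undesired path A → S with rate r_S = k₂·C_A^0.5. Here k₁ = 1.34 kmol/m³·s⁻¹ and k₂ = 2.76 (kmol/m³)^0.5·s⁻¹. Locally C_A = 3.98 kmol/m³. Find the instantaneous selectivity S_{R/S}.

0.243

S_{R/S} = r_R/r_S = (k₁)/(k₂·C_A^0.5) = (k₁/k₂)·C_A^-0.5.
= (1.34) / (2.76×3.980^0.5) = 1.340/5.506 = 0.243.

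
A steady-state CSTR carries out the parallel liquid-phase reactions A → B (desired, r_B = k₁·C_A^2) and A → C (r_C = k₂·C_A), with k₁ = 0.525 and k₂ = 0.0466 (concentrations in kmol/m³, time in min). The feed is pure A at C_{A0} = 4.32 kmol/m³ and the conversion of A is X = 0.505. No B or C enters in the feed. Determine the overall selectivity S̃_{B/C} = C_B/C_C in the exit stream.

24.1

Exit C_A = C_{A0}(1−X) = 4.32×0.495 = 2.138 kmol/m³.
In a CSTR the entire volume is at exit conditions, so r_B = 0.525×2.138^2 = 2.401 and r_C = 0.0466×2.138 = 0.09965.
Overall selectivity = C_B/C_C = r_Bτ/(r_Cτ) = r_B/r_C = 24.1.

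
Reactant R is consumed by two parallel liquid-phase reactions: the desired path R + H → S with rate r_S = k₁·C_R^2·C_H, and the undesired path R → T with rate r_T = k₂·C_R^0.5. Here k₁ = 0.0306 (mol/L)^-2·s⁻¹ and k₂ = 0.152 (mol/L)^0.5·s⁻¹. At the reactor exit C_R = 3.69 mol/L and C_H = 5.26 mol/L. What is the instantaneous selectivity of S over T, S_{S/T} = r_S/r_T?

S_{S/T} = r_S/r_T = (k₁·C_R^2·C_H)/(k₂·C_R^0.5) = (k₁/k₂)·C_R^1.5·C_H.
= (0.0306×3.690^2×5.260) / (0.152×3.690^0.5) = 2.192/0.2920 = 7.51.
Since the desired path is higher order in R, keeping C_R high (PFR or concentrated feed) favours S.

7.51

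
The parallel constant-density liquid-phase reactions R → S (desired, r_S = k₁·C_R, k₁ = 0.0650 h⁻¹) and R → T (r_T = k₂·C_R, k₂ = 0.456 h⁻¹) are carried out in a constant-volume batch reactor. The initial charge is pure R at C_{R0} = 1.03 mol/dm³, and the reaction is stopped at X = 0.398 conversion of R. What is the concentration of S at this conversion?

0.0511 mol/dm³

C_R = C_{R0}(1−X) = 0.6201 mol/dm³.
Both paths are first order in R, so the instantaneous fraction to S is constant: dC_S/d(−C_R) = k₁/(k₁+k₂) = 0.1248.
C_S = 0.1248·(C_{R0}−C_R) = 0.1248×0.4099 = 0.0511 mol/dm³.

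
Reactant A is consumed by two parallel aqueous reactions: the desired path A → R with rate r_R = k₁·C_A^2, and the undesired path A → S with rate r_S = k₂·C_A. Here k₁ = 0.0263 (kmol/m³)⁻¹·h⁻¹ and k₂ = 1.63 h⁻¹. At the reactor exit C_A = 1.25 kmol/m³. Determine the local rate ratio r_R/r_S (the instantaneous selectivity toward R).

0.0202

S_{R/S} = r_R/r_S = (k₁·C_A^2)/(k₂·C_A) = (k₁/k₂)·C_A.
= (0.0263×1.250^2) / (1.63×1.250) = 0.04109/2.037 = 0.0202.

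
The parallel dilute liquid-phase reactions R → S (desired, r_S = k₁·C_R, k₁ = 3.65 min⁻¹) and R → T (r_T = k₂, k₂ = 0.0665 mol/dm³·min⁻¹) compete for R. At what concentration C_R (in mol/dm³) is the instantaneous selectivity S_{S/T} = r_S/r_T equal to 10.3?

S_{S/T} = (k₁/k₂)·C_R ⇒ C_R = S·k₂/k₁.
= 10.3×0.0665/3.65 = 0.188 mol/dm³.

0.188 mol/dm³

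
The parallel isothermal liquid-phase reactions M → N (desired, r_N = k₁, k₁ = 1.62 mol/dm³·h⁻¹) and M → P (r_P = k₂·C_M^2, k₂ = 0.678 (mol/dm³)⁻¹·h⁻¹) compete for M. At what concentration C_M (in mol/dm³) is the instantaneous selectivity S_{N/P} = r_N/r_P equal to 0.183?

S_{N/P} = (k₁/k₂)·C_M^-2 ⇒ C_M = (S·k₂/k₁)^(-0.5).
= (0.183×0.678/1.62)^(-0.5) = (0.07659)^(-0.5) = 3.61 mol/dm³.

3.61 mol/dm³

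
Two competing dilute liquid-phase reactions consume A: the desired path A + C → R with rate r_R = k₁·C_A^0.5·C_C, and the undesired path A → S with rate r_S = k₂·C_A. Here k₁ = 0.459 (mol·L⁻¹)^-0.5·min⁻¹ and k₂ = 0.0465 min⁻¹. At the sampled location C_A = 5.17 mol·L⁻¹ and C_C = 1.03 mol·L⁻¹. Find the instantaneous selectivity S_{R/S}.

4.47

S_{R/S} = r_R/r_S = (k₁·C_A^0.5·C_C)/(k₂·C_A) = (k₁/k₂)·C_A^-0.5·C_C.
= (0.459×5.170^0.5×1.030) / (0.0465×5.170) = 1.075/0.2404 = 4.47.
The undesired path is higher order in A, so low C_A (CSTR or dilute feed) favours R.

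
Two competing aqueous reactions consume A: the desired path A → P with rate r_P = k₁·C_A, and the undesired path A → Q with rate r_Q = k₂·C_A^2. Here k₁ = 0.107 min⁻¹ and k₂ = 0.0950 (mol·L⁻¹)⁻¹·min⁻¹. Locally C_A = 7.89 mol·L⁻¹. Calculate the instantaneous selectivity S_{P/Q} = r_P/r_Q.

S_{P/Q} = r_P/r_Q = (k₁·C_A)/(k₂·C_A^2) = (k₁/k₂)·C_A⁻¹.
= (0.107×7.890) / (0.0950×7.890^2) = 0.8442/5.914 = 0.143.

0.143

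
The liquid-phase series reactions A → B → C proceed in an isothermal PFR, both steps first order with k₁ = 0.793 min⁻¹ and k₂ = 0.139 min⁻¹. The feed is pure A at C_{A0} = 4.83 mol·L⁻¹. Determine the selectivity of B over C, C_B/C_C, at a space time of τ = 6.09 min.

Solving the coupled first-order balances gives C_B(τ) = [k₁/(k₂−k₁)]·C_{A0}·(e^(−k₁τ) − e^(−k₂τ)).
e^(−k₁τ) = e^(−0.793×6.09) = e^(−4.829) = 0.007992; e^(−k₂τ) = e^(−0.8465) = 0.4289.
C_B = 0.793×4.83/(0.139−0.793) × (0.007992−0.4289) = (-5.857)×(-0.4209) = 2.465 mol·L⁻¹.
C_A = C_{A0}e^(−k₁τ) = 0.03860 mol·L⁻¹, so C_C = C_{A0}−C_A−C_B = 2.326 mol·L⁻¹; C_B/C_C = 1.06.

1.06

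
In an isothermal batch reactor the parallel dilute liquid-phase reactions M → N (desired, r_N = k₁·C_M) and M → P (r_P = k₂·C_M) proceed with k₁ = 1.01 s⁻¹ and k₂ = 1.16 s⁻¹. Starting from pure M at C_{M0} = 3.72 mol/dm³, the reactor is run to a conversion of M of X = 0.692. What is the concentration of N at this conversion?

1.20 mol/dm³

C_M = C_{M0}(1−X) = 1.146 mol/dm³.
Both paths are first order in M, so the instantaneous fraction to N is constant: dC_N/d(−C_M) = k₁/(k₁+k₂) = 0.4654.
C_N = 0.4654·(C_{M0}−C_M) = 0.4654×2.574 = 1.20 mol/dm³.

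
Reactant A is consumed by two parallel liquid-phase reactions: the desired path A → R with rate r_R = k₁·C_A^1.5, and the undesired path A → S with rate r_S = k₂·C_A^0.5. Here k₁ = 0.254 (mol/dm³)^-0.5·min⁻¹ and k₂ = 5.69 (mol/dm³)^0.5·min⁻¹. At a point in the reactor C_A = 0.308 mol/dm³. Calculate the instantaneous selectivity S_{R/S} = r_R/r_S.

S_{R/S} = r_R/r_S = (k₁·C_A^1.5)/(k₂·C_A^0.5) = (k₁/k₂)·C_A.
= (0.254×0.3080^1.5) / (5.69×0.3080^0.5) = 0.04342/3.158 = 0.0137.

0.0137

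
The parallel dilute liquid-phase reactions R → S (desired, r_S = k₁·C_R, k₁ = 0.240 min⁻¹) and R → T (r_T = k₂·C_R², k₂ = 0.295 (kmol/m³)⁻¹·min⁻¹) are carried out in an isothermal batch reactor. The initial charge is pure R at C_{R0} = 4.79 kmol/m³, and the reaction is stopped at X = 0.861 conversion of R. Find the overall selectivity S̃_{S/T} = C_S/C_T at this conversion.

C_R = C_{R0}(1−X) = 0.6658 kmol/m³.
Along a PFR/batch, dC_S/dC_R = −r_S/(r_S+r_T) = −k₁/(k₁+k₂·C_R).
Integrating from C_{R0} to C_R: C_S = (0.240/0.295)·ln[(0.240+0.295·4.79)/(0.240+0.295·0.666)] = 0.8136·ln(1.653/0.4364) = 1.083 kmol/m³.
C_T = (C_{R0}−C_R)−C_S = 3.041 kmol/m³; S̃_{S/T} = 1.083/3.041 = 0.356.

0.356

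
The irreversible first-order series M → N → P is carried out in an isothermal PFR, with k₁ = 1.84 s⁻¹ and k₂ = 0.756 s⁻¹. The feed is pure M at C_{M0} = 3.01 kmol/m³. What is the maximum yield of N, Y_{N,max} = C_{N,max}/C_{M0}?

At the optimum, C_{N,max}/C_{M0} = (k₁/k₂)^[k₂/(k₂−k₁)].
= (1.84/0.756)^(0.756/(0.756−1.84)) = (2.434)^(-0.6974) = 0.5378.

0.538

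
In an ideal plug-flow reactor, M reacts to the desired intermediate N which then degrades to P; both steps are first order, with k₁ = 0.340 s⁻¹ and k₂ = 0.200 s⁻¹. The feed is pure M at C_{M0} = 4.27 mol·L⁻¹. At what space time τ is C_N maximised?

3.79 s

Setting dC_N/dτ = 0 gives τ_opt = ln(k₂/k₁)/(k₂−k₁).
= ln(0.200/0.340)/(0.200−0.340) = ln(0.5882)/-0.1400 = -0.5306/-0.1400 = 3.79 s.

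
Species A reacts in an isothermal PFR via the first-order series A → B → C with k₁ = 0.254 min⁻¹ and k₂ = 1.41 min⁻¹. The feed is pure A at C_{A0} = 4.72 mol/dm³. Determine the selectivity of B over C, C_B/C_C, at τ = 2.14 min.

0.386

Solving the coupled first-order balances gives C_B(τ) = [k₁/(k₂−k₁)]·C_{A0}·(e^(−k₁τ) − e^(−k₂τ)).
e^(−k₁τ) = e^(−0.254×2.14) = e^(−0.5436) = 0.5807; e^(−k₂τ) = e^(−3.017) = 0.04893.
C_B = 0.254×4.72/(1.41−0.254) × (0.5807−0.04893) = 1.037×0.5317 = 0.5515 mol/dm³.
C_A = C_{A0}e^(−k₁τ) = 2.741 mol/dm³, so C_C = C_{A0}−C_A−C_B = 1.428 mol/dm³; C_B/C_C = 0.386.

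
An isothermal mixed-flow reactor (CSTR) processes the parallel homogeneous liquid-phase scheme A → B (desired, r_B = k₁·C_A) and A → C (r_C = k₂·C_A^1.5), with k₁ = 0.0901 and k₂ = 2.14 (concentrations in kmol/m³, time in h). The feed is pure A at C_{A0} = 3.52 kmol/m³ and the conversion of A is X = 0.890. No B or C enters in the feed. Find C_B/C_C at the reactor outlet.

0.0677

Exit C_A = C_{A0}(1−X) = 3.52×0.110 = 0.3872 kmol/m³.
In a CSTR the entire volume is at exit conditions, so r_B = 0.0901×0.3872 = 0.03489 and r_C = 2.14×0.3872^1.5 = 0.5156.
Overall selectivity = C_B/C_C = r_Bτ/(r_Cτ) = r_B/r_C = 0.0677.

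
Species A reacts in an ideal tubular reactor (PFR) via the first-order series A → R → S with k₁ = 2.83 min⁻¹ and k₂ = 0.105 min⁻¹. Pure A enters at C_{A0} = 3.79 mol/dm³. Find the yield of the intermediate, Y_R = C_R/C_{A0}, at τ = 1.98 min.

Solving the coupled first-order balances gives C_R(τ) = [k₁/(k₂−k₁)]·C_{A0}·(e^(−k₁τ) − e^(−k₂τ)).
e^(−k₁τ) = e^(−2.83×1.98) = e^(−5.603) = 0.003685; e^(−k₂τ) = e^(−0.2079) = 0.8123.
C_R = 2.83×3.79/(0.105−2.83) × (0.003685−0.8123) = (-3.936)×(-0.8086) = 3.183 mol/dm³.
Y_R = C_R/C_{A0} = 3.183/3.79 = 0.840.

0.840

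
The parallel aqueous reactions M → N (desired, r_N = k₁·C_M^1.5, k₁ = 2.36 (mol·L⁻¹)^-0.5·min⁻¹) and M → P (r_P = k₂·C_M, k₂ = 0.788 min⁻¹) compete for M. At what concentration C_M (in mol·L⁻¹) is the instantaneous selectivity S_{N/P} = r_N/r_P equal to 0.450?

S_{N/P} = (k₁/k₂)·C_M^0.5 ⇒ C_M = (S·k₂/k₁)^(2).
= (0.450×0.788/2.36)^(2) = (0.1503)^(2) = 0.0226 mol·L⁻¹.

0.0226 mol·L⁻¹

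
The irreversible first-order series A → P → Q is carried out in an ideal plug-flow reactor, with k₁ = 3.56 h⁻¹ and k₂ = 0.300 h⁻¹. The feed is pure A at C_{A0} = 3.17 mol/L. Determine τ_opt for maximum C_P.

0.759 h

For first-order series the maximum of C_P occurs at τ_opt = ln(k₂/k₁)/(k₂−k₁).
= ln(0.300/3.56)/(0.300−3.56) = ln(0.08427)/-3.260 = -2.474/-3.260 = 0.759 h.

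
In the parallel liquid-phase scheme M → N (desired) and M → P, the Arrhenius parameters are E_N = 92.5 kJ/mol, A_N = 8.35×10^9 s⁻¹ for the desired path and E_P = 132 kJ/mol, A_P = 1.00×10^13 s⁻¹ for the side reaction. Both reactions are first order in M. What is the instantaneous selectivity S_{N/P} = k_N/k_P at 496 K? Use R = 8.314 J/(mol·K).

12.1

k_N/k_P = (A_N/A_P)·exp[−(E_N−E_P)/(RT)] = (A_N/A_P)·exp[(E_P−E_N)/(RT)].
(E_P−E_N)/(RT) = (132−92.5)×10³/(8.314×496) = 39500/4124 = 9.579.
k_N/k_P = (8.35×10^9/1.00×10^13)·exp(9.579) = 8.350×10^-4 × 14453 = 12.1.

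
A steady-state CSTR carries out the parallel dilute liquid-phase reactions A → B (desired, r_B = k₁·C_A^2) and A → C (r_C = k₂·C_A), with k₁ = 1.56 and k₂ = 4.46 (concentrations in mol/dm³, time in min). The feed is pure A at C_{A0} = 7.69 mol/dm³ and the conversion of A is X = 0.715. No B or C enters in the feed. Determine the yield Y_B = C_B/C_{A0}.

Exit C_A = C_{A0}(1−X) = 7.69×0.285 = 2.192 mol/dm³.
A CSTR operates uniformly at the exit composition, giving r_B = 7.493 and r_C = 9.775 (each k·C_A^n at C_A = 2.192).
Fraction of consumed A going to B: r_B/(r_B+r_C) = 0.4339.
C_B = 0.4339·C_{A0}·X = 0.4339×7.69×0.715 = 2.39 mol/dm³; Y_B = C_B/C_{A0} = 0.310.

0.310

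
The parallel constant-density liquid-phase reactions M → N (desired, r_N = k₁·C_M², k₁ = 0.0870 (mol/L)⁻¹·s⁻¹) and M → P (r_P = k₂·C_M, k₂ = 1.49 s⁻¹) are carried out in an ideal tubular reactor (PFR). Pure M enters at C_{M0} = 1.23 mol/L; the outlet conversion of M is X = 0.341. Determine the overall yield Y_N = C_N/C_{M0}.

0.0192

C_M = C_{M0}(1−X) = 0.8106 mol/L.
Along a PFR/batch, dC_P/dC_M = −r_P/(r_N+r_P) = −k₂/(k₂+k₁·C_M).
Integrating from C_{M0} to C_M: C_P = (1.49/0.0870)·ln[(1.49+0.0870·1.23)/(1.49+0.0870·0.811)] = 17.13·ln(1.597/1.561) = 0.3959 mol/L.
Then C_N = (C_{M0}−C_M) − C_P = 0.4194 − 0.3959 = 0.02356 mol/L.
Y_N = C_N/C_{M0} = 0.02356/1.23 = 0.0192.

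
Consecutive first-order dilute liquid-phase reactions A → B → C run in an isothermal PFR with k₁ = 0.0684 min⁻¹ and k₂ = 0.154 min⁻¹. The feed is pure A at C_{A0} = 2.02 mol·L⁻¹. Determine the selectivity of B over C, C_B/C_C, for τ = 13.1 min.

The intermediate concentration in a first-order A→B→C sequence is C_B = k₁C_{A0}(e^(−k₁τ) − e^(−k₂τ))/(k₂−k₁).
e^(−k₁τ) = e^(−0.0684×13.1) = e^(−0.8960) = 0.4082; e^(−k₂τ) = e^(−2.017) = 0.1330.
C_B = 0.0684×2.02/(0.154−0.0684) × (0.4082−0.1330) = 1.614×0.2752 = 0.4442 mol·L⁻¹.
C_A = C_{A0}e^(−k₁τ) = 0.8245 mol·L⁻¹, so C_C = C_{A0}−C_A−C_B = 0.7513 mol·L⁻¹; C_B/C_C = 0.591.

0.591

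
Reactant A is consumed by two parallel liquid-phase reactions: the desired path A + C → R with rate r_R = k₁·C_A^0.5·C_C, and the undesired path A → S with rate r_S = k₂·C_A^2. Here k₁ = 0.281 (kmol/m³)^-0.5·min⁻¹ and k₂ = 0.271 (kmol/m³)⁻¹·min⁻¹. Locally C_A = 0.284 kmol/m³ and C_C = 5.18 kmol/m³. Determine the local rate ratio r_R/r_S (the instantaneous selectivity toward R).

35.5

S_{R/S} = r_R/r_S = (k₁·C_A^0.5·C_C)/(k₂·C_A^2) = (k₁/k₂)·C_A^-1.5·C_C.
= (0.281×0.2840^0.5×5.180) / (0.271×0.2840^2) = 0.7757/0.02186 = 35.5.
The undesired path is higher order in A, so low C_A (CSTR or dilute feed) favours R.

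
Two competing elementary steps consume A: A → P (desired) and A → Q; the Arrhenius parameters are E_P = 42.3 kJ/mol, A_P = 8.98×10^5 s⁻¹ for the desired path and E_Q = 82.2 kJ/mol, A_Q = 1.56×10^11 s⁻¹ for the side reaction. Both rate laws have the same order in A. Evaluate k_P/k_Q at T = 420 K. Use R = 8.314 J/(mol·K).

k_P/k_Q = (A_P/A_Q)·exp[−(E_P−E_Q)/(RT)] = (A_P/A_Q)·exp[(E_Q−E_P)/(RT)].
(E_Q−E_P)/(RT) = (82.2−42.3)×10³/(8.314×420) = 39900/3492 = 11.43.
k_P/k_Q = (8.98×10^5/1.56×10^11)·exp(11.43) = 5.756×10^-6 × 91721 = 0.528.
Since E_P < E_Q, lowering the temperature improves selectivity toward P.

0.528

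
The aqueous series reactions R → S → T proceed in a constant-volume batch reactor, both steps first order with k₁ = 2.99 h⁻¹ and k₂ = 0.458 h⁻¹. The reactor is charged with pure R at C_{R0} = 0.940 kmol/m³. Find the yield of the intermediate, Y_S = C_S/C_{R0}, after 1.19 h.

The intermediate concentration in a first-order A→B→C sequence is C_S = k₁C_{R0}(e^(−k₁t) − e^(−k₂t))/(k₂−k₁).
e^(−k₁t) = e^(−2.99×1.19) = e^(−3.558) = 0.02849; e^(−k₂t) = e^(−0.5450) = 0.5798.
C_S = 2.99×0.940/(0.458−2.99) × (0.02849−0.5798) = (-1.110)×(-0.5513) = 0.6120 kmol/m³.
Y_S = C_S/C_{R0} = 0.6120/0.940 = 0.651.

0.651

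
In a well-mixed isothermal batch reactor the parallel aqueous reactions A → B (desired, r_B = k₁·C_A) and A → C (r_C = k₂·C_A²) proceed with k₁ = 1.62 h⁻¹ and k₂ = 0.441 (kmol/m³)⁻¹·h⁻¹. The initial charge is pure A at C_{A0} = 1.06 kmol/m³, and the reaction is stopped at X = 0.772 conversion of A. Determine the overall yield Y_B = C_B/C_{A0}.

0.658

C_A = C_{A0}(1−X) = 0.2417 kmol/m³.
Along a PFR/batch, dC_B/dC_A = −r_B/(r_B+r_C) = −k₁/(k₁+k₂·C_A).
Integrating from C_{A0} to C_A: C_B = (1.62/0.441)·ln[(1.62+0.441·1.06)/(1.62+0.441·0.242)] = 3.673·ln(2.087/1.727) = 0.6972 kmol/m³.
Y_B = C_B/C_{A0} = 0.6972/1.06 = 0.658.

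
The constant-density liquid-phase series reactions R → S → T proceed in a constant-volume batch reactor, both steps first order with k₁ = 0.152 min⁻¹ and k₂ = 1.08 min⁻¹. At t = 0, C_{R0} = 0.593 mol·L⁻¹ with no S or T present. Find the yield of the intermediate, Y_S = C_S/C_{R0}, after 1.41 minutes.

For first-order series with pure R initially, C_S(t) = k₁C_{R0}/(k₂−k₁)·(e^(−k₁t) − e^(−k₂t)).
e^(−k₁t) = e^(−0.152×1.41) = e^(−0.2143) = 0.8071; e^(−k₂t) = e^(−1.523) = 0.2181.
C_S = 0.152×0.593/(1.08−0.152) × (0.8071−0.2181) = 0.09713×0.5890 = 0.05721 mol·L⁻¹.
Y_S = C_S/C_{R0} = 0.05721/0.593 = 0.0965.

0.0965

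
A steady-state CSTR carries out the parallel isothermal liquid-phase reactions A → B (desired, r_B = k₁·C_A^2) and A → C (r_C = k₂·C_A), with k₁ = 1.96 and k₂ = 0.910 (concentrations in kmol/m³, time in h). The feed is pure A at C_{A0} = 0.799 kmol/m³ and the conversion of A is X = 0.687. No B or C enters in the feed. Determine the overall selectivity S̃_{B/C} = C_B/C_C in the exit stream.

Exit C_A = C_{A0}(1−X) = 0.799×0.313 = 0.2501 kmol/m³.
In a CSTR the entire volume is at exit conditions, so r_B = 1.96×0.2501^2 = 0.1226 and r_C = 0.910×0.2501 = 0.2276.
Overall selectivity = C_B/C_C = r_Bτ/(r_Cτ) = r_B/r_C = 0.539.

0.539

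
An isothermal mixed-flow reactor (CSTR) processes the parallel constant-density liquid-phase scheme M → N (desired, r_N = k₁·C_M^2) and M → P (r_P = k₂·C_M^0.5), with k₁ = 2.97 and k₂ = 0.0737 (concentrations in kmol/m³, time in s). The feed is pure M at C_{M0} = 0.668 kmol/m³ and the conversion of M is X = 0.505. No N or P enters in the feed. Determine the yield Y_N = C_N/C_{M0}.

0.447

Exit C_M = C_{M0}(1−X) = 0.668×0.495 = 0.3307 kmol/m³.
A CSTR operates uniformly at the exit composition, giving r_N = 0.3247 and r_P = 0.04238 (each k·C_M^n at C_M = 0.3307).
Fraction of consumed M going to N: r_N/(r_N+r_P) = 0.8846.
C_N = 0.8846·C_{M0}·X = 0.8846×0.668×0.505 = 0.298 kmol/m³; Y_N = C_N/C_{M0} = 0.447.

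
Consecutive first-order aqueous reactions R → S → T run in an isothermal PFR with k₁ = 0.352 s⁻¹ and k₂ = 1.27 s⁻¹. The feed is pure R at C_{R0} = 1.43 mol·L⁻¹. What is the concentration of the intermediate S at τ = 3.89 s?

Solving the coupled first-order balances gives C_S(τ) = [k₁/(k₂−k₁)]·C_{R0}·(e^(−k₁τ) − e^(−k₂τ)).
e^(−k₁τ) = e^(−0.352×3.89) = e^(−1.369) = 0.2543; e^(−k₂τ) = e^(−4.940) = 0.007152.
C_S = 0.352×1.43/(1.27−0.352) × (0.2543−0.007152) = 0.5483×0.2471 = 0.1355 mol·L⁻¹.

0.136 mol·L⁻¹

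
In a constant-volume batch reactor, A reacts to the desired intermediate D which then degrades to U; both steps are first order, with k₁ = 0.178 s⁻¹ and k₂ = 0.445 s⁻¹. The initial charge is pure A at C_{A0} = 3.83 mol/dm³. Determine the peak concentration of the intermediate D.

At the optimum, C_{D,max}/C_{A0} = (k₁/k₂)^[k₂/(k₂−k₁)].
= (0.178/0.445)^(0.445/(0.445−0.178)) = (0.4000)^(1.667) = 0.2172.
C_{D,max} = 0.2172×3.83 = 0.832 mol/dm³.

0.832 mol/dm³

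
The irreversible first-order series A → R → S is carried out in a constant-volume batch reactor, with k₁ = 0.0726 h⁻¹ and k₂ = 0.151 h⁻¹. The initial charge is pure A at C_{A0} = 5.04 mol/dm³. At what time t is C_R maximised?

9.34 h

For first-order series the maximum of C_R occurs at t_opt = ln(k₂/k₁)/(k₂−k₁).
= ln(0.151/0.0726)/(0.151−0.0726) = ln(2.080)/0.07840 = 0.7323/0.07840 = 9.34 h.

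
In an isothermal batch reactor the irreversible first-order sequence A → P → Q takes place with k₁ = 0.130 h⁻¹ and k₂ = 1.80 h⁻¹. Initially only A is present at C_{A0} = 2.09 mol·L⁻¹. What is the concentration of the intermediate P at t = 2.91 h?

The intermediate concentration in a first-order A→B→C sequence is C_P = k₁C_{A0}(e^(−k₁t) − e^(−k₂t))/(k₂−k₁).
e^(−k₁t) = e^(−0.130×2.91) = e^(−0.3783) = 0.6850; e^(−k₂t) = e^(−5.238) = 0.005311.
C_P = 0.130×2.09/(1.80−0.130) × (0.6850−0.005311) = 0.1627×0.6797 = 0.1106 mol·L⁻¹.

0.111 mol·L⁻¹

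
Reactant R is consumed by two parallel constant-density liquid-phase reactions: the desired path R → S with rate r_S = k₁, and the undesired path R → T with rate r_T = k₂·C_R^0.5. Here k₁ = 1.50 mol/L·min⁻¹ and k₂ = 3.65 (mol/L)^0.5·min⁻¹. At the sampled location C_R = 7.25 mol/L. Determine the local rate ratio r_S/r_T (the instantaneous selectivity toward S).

S_{S/T} = r_S/r_T = (k₁)/(k₂·C_R^0.5) = (k₁/k₂)·C_R^-0.5.
= (1.50) / (3.65×7.250^0.5) = 1.500/9.828 = 0.153.

0.153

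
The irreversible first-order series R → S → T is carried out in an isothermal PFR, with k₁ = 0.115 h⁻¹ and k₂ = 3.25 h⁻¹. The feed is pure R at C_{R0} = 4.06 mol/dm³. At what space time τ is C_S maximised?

1.07 h

Setting dC_S/dτ = 0 gives τ_opt = ln(k₂/k₁)/(k₂−k₁).
= ln(3.25/0.115)/(3.25−0.115) = ln(28.26)/3.135 = 3.341/3.135 = 1.07 h.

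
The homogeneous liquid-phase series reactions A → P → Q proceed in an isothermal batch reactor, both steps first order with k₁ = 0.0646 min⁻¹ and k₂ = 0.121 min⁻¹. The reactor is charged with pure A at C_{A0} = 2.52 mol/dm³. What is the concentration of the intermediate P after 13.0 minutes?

For first-order series with pure A initially, C_P(t) = k₁C_{A0}/(k₂−k₁)·(e^(−k₁t) − e^(−k₂t)).
e^(−k₁t) = e^(−0.0646×13.0) = e^(−0.8398) = 0.4318; e^(−k₂t) = e^(−1.573) = 0.2074.
C_P = 0.0646×2.52/(0.121−0.0646) × (0.4318−0.2074) = 2.886×0.2244 = 0.6476 mol/dm³.

0.648 mol/dm³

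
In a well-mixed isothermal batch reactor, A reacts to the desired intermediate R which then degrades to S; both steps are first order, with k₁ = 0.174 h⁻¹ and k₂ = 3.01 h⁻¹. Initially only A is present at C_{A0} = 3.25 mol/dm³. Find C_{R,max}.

0.158 mol/dm³

Evaluating C_R at t_opt = ln(k₂/k₁)/(k₂−k₁) gives C_{R,max}/C_{A0} = (k₁/k₂)^[k₂/(k₂−k₁)].
= (0.174/3.01)^(3.01/(3.01−0.174)) = (0.05781)^(1.061) = 0.04853.
C_{R,max} = 0.04853×3.25 = 0.158 mol/dm³.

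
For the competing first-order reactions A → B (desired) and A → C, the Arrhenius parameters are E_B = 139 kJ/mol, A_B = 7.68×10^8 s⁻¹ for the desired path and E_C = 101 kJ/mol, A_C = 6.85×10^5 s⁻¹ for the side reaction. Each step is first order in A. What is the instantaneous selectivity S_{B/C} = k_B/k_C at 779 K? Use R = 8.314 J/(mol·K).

3.17

Since both paths have the same order in A, the concentration cancels and S_{B/C} = k_B/k_C = (A_B/A_C)·exp[(E_C−E_B)/(RT)].
(E_C−E_B)/(RT) = (101−139)×10³/(8.314×779) = -38000/6477 = -5.867.
k_B/k_C = (7.68×10^8/6.85×10^5)·exp(-5.867) = 1121 × 0.002831 = 3.17.
Since E_B > E_C, raising the temperature improves selectivity toward B.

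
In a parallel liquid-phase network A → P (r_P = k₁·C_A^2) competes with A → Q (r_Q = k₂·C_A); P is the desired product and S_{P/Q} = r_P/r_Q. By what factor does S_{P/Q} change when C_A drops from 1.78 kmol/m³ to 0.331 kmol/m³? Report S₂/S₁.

0.186

S_{P/Q} = (k₁/k₂)·C_A, so S₂/S₁ = (C_{A,2}/C_{A,1}).
= 0.331/1.78 = 0.186.
Selectivity toward P falls as C_A falls — high-concentration operation is favoured.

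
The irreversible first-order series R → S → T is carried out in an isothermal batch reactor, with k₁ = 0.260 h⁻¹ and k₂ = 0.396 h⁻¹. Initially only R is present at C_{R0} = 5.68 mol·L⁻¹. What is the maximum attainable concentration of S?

Evaluating C_S at t_opt = ln(k₂/k₁)/(k₂−k₁) gives C_{S,max}/C_{R0} = (k₁/k₂)^[k₂/(k₂−k₁)].
= (0.260/0.396)^(0.396/(0.396−0.260)) = (0.6566)^(2.912) = 0.2937.
C_{S,max} = 0.2937×5.68 = 1.67 mol·L⁻¹.

1.67 mol·L⁻¹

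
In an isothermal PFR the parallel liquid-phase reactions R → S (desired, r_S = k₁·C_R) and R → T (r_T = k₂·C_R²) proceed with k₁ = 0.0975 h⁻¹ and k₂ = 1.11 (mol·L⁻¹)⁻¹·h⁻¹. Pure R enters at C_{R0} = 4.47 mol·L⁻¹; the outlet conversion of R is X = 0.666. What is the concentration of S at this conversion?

C_R = C_{R0}(1−X) = 1.493 mol·L⁻¹.
Along a PFR/batch, dC_S/dC_R = −r_S/(r_S+r_T) = −k₁/(k₁+k₂·C_R).
Integrating from C_{R0} to C_R: C_S = (0.0975/1.11)·ln[(0.0975+1.11·4.47)/(0.0975+1.11·1.49)] = 0.08784·ln(5.059/1.755) = 0.09301 mol·L⁻¹.

0.0930 mol·L⁻¹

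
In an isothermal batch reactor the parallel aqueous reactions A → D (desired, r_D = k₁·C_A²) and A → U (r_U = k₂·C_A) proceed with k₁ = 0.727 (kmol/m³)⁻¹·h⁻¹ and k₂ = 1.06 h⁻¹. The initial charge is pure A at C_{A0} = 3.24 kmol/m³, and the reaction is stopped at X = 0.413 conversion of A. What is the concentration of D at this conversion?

0.849 kmol/m³

C_A = C_{A0}(1−X) = 1.902 kmol/m³.
Along a PFR/batch, dC_U/dC_A = −r_U/(r_D+r_U) = −k₂/(k₂+k₁·C_A).
Integrating from C_{A0} to C_A: C_U = (1.06/0.727)·ln[(1.06+0.727·3.24)/(1.06+0.727·1.90)] = 1.458·ln(3.415/2.443) = 0.4888 kmol/m³.
Then C_D = (C_{A0}−C_A) − C_U = 1.338 − 0.4888 = 0.8493 kmol/m³.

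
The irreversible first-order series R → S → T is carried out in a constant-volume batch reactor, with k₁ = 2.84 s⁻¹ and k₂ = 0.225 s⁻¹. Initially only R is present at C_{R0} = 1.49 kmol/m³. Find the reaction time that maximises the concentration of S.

Setting dC_S/dt = 0 gives t_opt = ln(k₂/k₁)/(k₂−k₁).
= ln(0.225/2.84)/(0.225−2.84) = ln(0.07923)/-2.615 = -2.535/-2.615 = 0.970 s.

0.970 s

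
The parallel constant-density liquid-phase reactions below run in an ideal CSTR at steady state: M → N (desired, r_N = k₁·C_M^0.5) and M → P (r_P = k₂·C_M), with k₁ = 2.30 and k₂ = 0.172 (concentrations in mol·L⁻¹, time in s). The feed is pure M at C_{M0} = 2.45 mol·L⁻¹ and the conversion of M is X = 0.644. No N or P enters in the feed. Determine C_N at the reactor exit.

Exit C_M = C_{M0}(1−X) = 2.45×0.356 = 0.8722 mol·L⁻¹.
Rates in a CSTR are evaluated at the outlet concentration: r_N = 2.30×0.8722^0.5 = 2.148, r_P = 0.172×0.8722 = 0.1500.
Fraction of consumed M going to N: r_N/(r_N+r_P) = 0.9347.
C_N = 0.9347·C_{M0}·X = 0.9347×2.45×0.644 = 1.47 mol·L⁻¹.

1.47 mol·L⁻¹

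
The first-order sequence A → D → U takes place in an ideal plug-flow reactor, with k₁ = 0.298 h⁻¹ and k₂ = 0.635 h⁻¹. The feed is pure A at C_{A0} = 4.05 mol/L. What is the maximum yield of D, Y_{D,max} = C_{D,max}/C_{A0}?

0.240

For a first-order series the maximum intermediate yield is C_{D,max}/C_{A0} = (k₁/k₂)^[k₂/(k₂−k₁)].
= (0.298/0.635)^(0.635/(0.635−0.298)) = (0.4693)^(1.884) = 0.2404.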